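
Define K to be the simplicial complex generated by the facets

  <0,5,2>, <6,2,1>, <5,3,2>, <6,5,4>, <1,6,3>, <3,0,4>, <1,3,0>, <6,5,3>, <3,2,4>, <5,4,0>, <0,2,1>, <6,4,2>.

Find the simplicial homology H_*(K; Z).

Take the total order 0 < 1 < 2 < 3 < 4 < 5 < 6 on the vertex set. Then K (dimension 2) consists of the simplices:

  0-simplices (7): [0], [1], [2], [3], [4], [5], [6]
  1-simplices (18): [0,1], [0,2], [0,3], [0,4], [0,5], [1,2], [1,3], [1,6], [2,3], [2,4], [2,5], [2,6], [3,4], [3,5], [3,6], [4,5], [4,6], [5,6]
  2-simplices (12): [0,1,2], [0,1,3], [0,2,5], [0,3,4], [0,4,5], [1,2,6], [1,3,6], [2,3,4], [2,3,5], [2,4,6], [3,5,6], [4,5,6]

Hence C_0 ≅ Z^7, C_1 ≅ Z^18, C_2 ≅ Z^12.

Boundary ∂_1: C_1 → C_0 sends each edge [p,q] (with p < q) to q − p.
As a 7×18 matrix over Z this has rank 6, with invariant factors (1,1,1,1,1,1).

∂_2: C_2 → C_1 maps a triangle to the signed sum of its edges. For instance
  ∂[0,1,2] = [1,2] − [0,2] + [0,1],
  ∂[0,2,5] = [2,5] − [0,5] + [0,2].
As a 18×12 matrix over Z this has rank 12, with invariant factors (1,1,1,1,1,1,1,1,1,1,1,2).

From H_k ≅ ker(∂_k) / im(∂_{k+1}) we obtain:

  H_0: rank C_0 − rank ∂_1 = 7 − 6 = 1, and the invariant factors of ∂_1 are all 1, so H_0 ≅ Z.
  H_1: rank ker ∂_1 − rank ∂_2 = (18 − 6) − 12 = 0, and ∂_2 has invariant factor 2 > 1, so H_1 ≅ Z/2Z.
  H_2: rank ker ∂_2 − rank ∂_3 = (12 − 12) − 0 = 0, and there is no ∂_3, so H_2 ≅ 0.

As a check, the Euler characteristic is 7 − 18 + 12 = 1, which agrees with 1 − 0 + 0 = 1.
(K is a triangulation of the real projective plane RP^2.)

H_0 ≅ Z,  H_1 ≅ Z/2Z,  H_2 = 0.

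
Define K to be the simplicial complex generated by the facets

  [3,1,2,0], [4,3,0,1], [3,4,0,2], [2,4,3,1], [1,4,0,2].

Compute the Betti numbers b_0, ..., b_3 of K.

Take the total order 0 < 1 < 2 < 3 < 4 on the vertex set. Then K (dimension 3) consists of the simplices:

  0-simplices (5): [0], [1], [2], [3], [4]
  1-simplices (10): [0,1], [0,2], [0,3], [0,4], [1,2], [1,3], [1,4], [2,3], [2,4], [3,4]
  2-simplices (10): [0,1,2], [0,1,3], [0,1,4], [0,2,3], [0,2,4], [0,3,4], [1,2,3], [1,2,4], [1,3,4], [2,3,4]
  3-simplices (5): [0,1,2,3], [0,1,2,4], [0,1,3,4], [0,2,3,4], [1,2,3,4]

so the chain groups are C_0 ≅ Z^5, C_1 ≅ Z^10, C_2 ≅ Z^10, C_3 ≅ Z^5.

The boundary map ∂_1: C_1 → C_0 maps an edge to its endpoints' difference, ∂[p,q] = q − p. For instance
  ∂[0,2] = [2] − [0].
The 5×10 boundary matrix has rank 4 and Smith normal form diag(1,1,1,1).

∂_2: C_2 → C_1 sends each 2-simplex [p,q,r] to [q,r] − [p,r] + [p,q]. For instance
  ∂[0,2,4] = [2,4] − [0,4] + [0,2],
  ∂[0,2,3] = [2,3] − [0,3] + [0,2].
As a 10×10 matrix over Z this has rank 6, with invariant factors (1,1,1,1,1,1).

∂_3: C_3 → C_2 sends each 3-simplex σ to the alternating sum Σ_i (−1)^i (σ with its i-th vertex removed). For instance
  ∂[0,2,3,4] = [2,3,4] − [0,3,4] + [0,2,4] − [0,2,3],
  ∂[0,1,3,4] = [1,3,4] − [0,3,4] + [0,1,4] − [0,1,3].
The 10×5 boundary matrix has rank 4 and Smith normal form diag(1,1,1,1).

Computing H_k = (kernel of ∂_k) / (image of ∂_{k+1}):

  H_0: rank C_0 − rank ∂_1 = 5 − 4 = 1, and the invariant factors of ∂_1 are all 1, so H_0 ≅ Z.
  H_1: rank ker ∂_1 − rank ∂_2 = (10 − 4) − 6 = 0, and the invariant factors of ∂_2 are all 1, so H_1 ≅ 0.
  H_2: rank ker ∂_2 − rank ∂_3 = (10 − 6) − 4 = 0, and the invariant factors of ∂_3 are all 1, so H_2 ≅ 0.
  H_3: rank ker ∂_3 − rank ∂_4 = (5 − 4) − 0 = 1, and there is no ∂_4, so H_3 ≅ Z.

Hence the Betti numbers are b_0 = 1, b_1 = 0, b_2 = 0, b_3 = 1.

b_0 = 1, b_1 = 0, b_2 = 0, b_3 = 1.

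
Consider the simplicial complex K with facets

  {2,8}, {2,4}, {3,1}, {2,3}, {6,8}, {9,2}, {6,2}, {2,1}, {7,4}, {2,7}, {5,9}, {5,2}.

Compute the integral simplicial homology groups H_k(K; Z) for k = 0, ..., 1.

We work with the vertex ordering 1 < 2 < 3 < 4 < 5 < 6 < 7 < 8 < 9. The simplices of K, each written with vertices in increasing order, are:

  0-simplices (9): [1], [2], [3], [4], [5], [6], [7], [8], [9]
  1-simplices (12): [1,2], [1,3], [2,3], [2,4], [2,5], [2,6], [2,7], [2,8], [2,9], [4,7], [5,9], [6,8]

Hence C_0 ≅ Z^9, C_1 ≅ Z^12.

The boundary map ∂_1: C_1 → C_0 is given by ∂[p,q] = [q] − [p]. For instance
  ∂[2,5] = [5] − [2].
The resulting 9×12 matrix has rank 8, and its Smith normal form has invariant factors (1,1,1,1,1,1,1,1).

From H_k ≅ ker(∂_k) / im(∂_{k+1}) we obtain:

  H_0: rank C_0 − rank ∂_1 = 9 − 8 = 1, and the invariant factors of ∂_1 are all 1, so H_0 = Z.
  H_1: rank ker ∂_1 − rank ∂_2 = (12 − 8) − 0 = 4, and there is no ∂_2, so H_1 = Z^4.

H_0 ≅ Z,  H_1 ≅ Z^4.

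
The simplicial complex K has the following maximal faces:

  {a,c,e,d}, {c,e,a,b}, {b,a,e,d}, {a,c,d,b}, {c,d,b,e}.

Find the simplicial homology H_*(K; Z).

K has 5 vertices, 10 edges, 10 triangles, 5 3-simplices.
rank ∂_0 = 0, rank ∂_1 = 4 ⇒ b_0 = 5 − 0 − 4 = 1; all invariant factors of ∂_1 are 1 so no torsion. So H_0 ≅ Z.
rank ∂_1 = 4, rank ∂_2 = 6 ⇒ b_1 = 10 − 4 − 6 = 0; all invariant factors of ∂_2 are 1 so no torsion. So H_1 ≅ 0.
rank ∂_2 = 6, rank ∂_3 = 4 ⇒ b_2 = 10 − 6 − 4 = 0; all invariant factors of ∂_3 are 1 so no torsion. So H_2 ≅ 0.
rank ∂_3 = 4, rank ∂_4 = 0 ⇒ b_3 = 5 − 4 − 0 = 1. So H_3 ≅ Z.

H_0 = Z,  H_1 = 0,  H_2 = 0,  H_3 = Z.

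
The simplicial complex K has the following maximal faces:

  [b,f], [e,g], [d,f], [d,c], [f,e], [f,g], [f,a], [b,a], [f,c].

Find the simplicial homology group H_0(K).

H_0 ≅ Z.

K has 7 vertices, 9 edges.
rank ∂_0 = 0, rank ∂_1 = 6 ⇒ b_0 = 7 − 0 − 6 = 1; all invariant factors of ∂_1 are 1 so no torsion. So H_0 = Z.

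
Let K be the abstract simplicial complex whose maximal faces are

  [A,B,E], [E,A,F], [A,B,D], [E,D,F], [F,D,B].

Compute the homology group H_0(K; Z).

H_0 = Z.

Fix the vertex order A < B < D < E < F and write every simplex with vertices in increasing order. Then dim K = 2 and the simplices of K are:

  0-simplices (5): A, B, D, E, F
  1-simplices (10): AB, AD, AE, AF, BD, BE, BF, DE, DF, EF
  2-simplices (5): ABD, ABE, AEF, BDF, DEF

so the chain groups are C_0 ≅ Z^5, C_1 ≅ Z^10, C_2 ≅ Z^5.

Boundary ∂_1: C_1 → C_0 maps an edge to its endpoints' difference, ∂[p,q] = q − p.
The resulting 5×10 matrix has rank 4, and its Smith normal form has invariant factors (1,1,1,1).

The boundary map ∂_2: C_2 → C_1 sends each 2-simplex [p,q,r] to [q,r] − [p,r] + [p,q]. For instance
  ∂ABE = BE − AE + AB,
  ∂DEF = EF − DF + DE.
The resulting 10×5 matrix has rank 5, and its Smith normal form has invariant factors (1,1,1,1,1).

Computing H_k = (kernel of ∂_k) / (image of ∂_{k+1}):

  H_0: rank C_0 − rank ∂_1 = 5 − 4 = 1, and the invariant factors of ∂_1 are all 1, so H_0 ≅ Z.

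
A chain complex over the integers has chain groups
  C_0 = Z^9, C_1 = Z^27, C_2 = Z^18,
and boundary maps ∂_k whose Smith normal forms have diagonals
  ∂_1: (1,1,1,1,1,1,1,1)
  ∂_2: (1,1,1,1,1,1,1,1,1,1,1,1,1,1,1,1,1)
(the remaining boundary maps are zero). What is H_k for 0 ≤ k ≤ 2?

H_0 ≅ Z,  H_1 ≅ Z^2,  H_2 ≅ Z.

H_0: b_0 = 9 − 0 − 8 = 1; torsion from ∂_1 factors > 1: none. So H_0 ≅ Z.
H_1: b_1 = 27 − 8 − 17 = 2; torsion from ∂_2 factors > 1: none. So H_1 ≅ Z^2.
H_2: b_2 = 18 − 17 − 0 = 1; torsion from ∂_3 factors > 1: none. So H_2 ≅ Z.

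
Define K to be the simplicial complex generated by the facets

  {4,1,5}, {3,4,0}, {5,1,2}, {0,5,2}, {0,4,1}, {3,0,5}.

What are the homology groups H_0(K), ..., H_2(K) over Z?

H_0 = Z,  H_1 = Z,  H_2 = 0.

K has 6 vertices, 12 edges, 6 triangles.
rank ∂_0 = 0, rank ∂_1 = 5 ⇒ b_0 = 6 − 0 − 5 = 1; all invariant factors of ∂_1 are 1 so no torsion. So H_0 = Z.
rank ∂_1 = 5, rank ∂_2 = 6 ⇒ b_1 = 12 − 5 − 6 = 1; all invariant factors of ∂_2 are 1 so no torsion. So H_1 = Z.
rank ∂_2 = 6, rank ∂_3 = 0 ⇒ b_2 = 6 − 6 − 0 = 0. So H_2 = 0.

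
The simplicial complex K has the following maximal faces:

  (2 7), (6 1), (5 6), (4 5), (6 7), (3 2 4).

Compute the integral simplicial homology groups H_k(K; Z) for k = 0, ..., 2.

We work with the vertex ordering 1 < 2 < 3 < 4 < 5 < 6 < 7. The simplices of K, each written with vertices in increasing order, are:

  0-simplices (7): [1], [2], [3], [4], [5], [6], [7]
  1-simplices (8): [1,6], [2,3], [2,4], [2,7], [3,4], [4,5], [5,6], [6,7]
  2-simplices (1): [2,3,4]

Hence C_0 ≅ Z^7, C_1 ≅ Z^8, C_2 ≅ Z^1.

The boundary map ∂_1: C_1 → C_0 is given by ∂[p,q] = [q] − [p]. For instance
  ∂[5,6] = [6] − [5].
This gives a 7×8 integer matrix of rank 6; reducing to Smith normal form yields diagonal entries (1,1,1,1,1,1).

Boundary ∂_2: C_2 → C_1 sends each 2-simplex [p,q,r] to [q,r] − [p,r] + [p,q]. For instance
  ∂[2,3,4] = [3,4] − [2,4] + [2,3].
This gives a 8×1 integer matrix of rank 1; reducing to Smith normal form yields diagonal entries (1).

Reading off H_k = ker ∂_k / im ∂_{k+1}:

  H_0: rank C_0 − rank ∂_1 = 7 − 6 = 1, and the invariant factors of ∂_1 are all 1, so H_0 ≅ Z.
  H_1: rank ker ∂_1 − rank ∂_2 = (8 − 6) − 1 = 1, and the invariant factors of ∂_2 are all 1, so H_1 ≅ Z.
  H_2: rank ker ∂_2 − rank ∂_3 = (1 − 1) − 0 = 0, and there is no ∂_3, so H_2 ≅ 0.

H_0 ≅ Z,  H_1 ≅ Z,  H_2 = 0.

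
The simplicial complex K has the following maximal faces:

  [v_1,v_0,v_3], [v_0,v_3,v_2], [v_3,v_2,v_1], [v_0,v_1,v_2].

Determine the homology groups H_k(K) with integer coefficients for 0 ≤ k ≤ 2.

H_0 ≅ Z,  H_1 = 0,  H_2 ≅ Z.

We work with the vertex ordering v_0 < v_1 < v_2 < v_3. The simplices of K, each written with vertices in increasing order, are:

  0-simplices (4): [v_0], [v_1], [v_2], [v_3]
  1-simplices (6): [v_0,v_1], [v_0,v_2], [v_0,v_3], [v_1,v_2], [v_1,v_3], [v_2,v_3]
  2-simplices (4): [v_0,v_1,v_2], [v_0,v_1,v_3], [v_0,v_2,v_3], [v_1,v_2,v_3]

so the chain groups are C_0 ≅ Z^4, C_1 ≅ Z^6, C_2 ≅ Z^4.

∂_1: C_1 → C_0 maps an edge to its endpoints' difference, ∂[p,q] = q − p.
This gives a 4×6 integer matrix of rank 3; reducing to Smith normal form yields diagonal entries (1,1,1).

Boundary ∂_2: C_2 → C_1 acts by ∂[p,q,r] = [q,r] − [p,r] + [p,q]. For instance
  ∂[v_0,v_2,v_3] = [v_2,v_3] − [v_0,v_3] + [v_0,v_2],
  ∂[v_0,v_1,v_3] = [v_1,v_3] − [v_0,v_3] + [v_0,v_1].
As a 6×4 matrix over Z this has rank 3, with invariant factors (1,1,1).

Now H_k = ker ∂_k / im ∂_{k+1}, so:

  H_0: rank C_0 − rank ∂_1 = 4 − 3 = 1, and the invariant factors of ∂_1 are all 1, so H_0 ≅ Z.
  H_1: rank ker ∂_1 − rank ∂_2 = (6 − 3) − 3 = 0, and the invariant factors of ∂_2 are all 1, so H_1 ≅ 0.
  H_2: rank ker ∂_2 − rank ∂_3 = (4 − 3) − 0 = 1, and there is no ∂_3, so H_2 ≅ Z.

(K is a triangulation of the 2-sphere S^2.)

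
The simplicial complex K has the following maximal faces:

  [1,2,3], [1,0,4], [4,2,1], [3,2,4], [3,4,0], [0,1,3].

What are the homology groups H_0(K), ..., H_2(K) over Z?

H_0 ≅ Z,  H_1 = 0,  H_2 ≅ Z.

Fix the vertex order 0 < 1 < 2 < 3 < 4 and write every simplex with vertices in increasing order. Then dim K = 2 and the simplices of K are:

  0-simplices (5): [0], [1], [2], [3], [4]
  1-simplices (9): [0,1], [0,3], [0,4], [1,2], [1,3], [1,4], [2,3], [2,4], [3,4]
  2-simplices (6): [0,1,3], [0,1,4], [0,3,4], [1,2,3], [1,2,4], [2,3,4]

so the chain groups are C_0 ≅ Z^5, C_1 ≅ Z^9, C_2 ≅ Z^6.

Boundary ∂_1: C_1 → C_0 is given by ∂[p,q] = [q] − [p].
The 5×9 boundary matrix has rank 4 and Smith normal form diag(1,1,1,1).

∂_2: C_2 → C_1 sends each 2-simplex [p,q,r] to [q,r] − [p,r] + [p,q]. For instance
  ∂[1,2,3] = [2,3] − [1,3] + [1,2],
  ∂[0,1,4] = [1,4] − [0,4] + [0,1].
As a 9×6 matrix over Z this has rank 5, with invariant factors (1,1,1,1,1).

From H_k ≅ ker(∂_k) / im(∂_{k+1}) we obtain:

  H_0: rank C_0 − rank ∂_1 = 5 − 4 = 1, and the invariant factors of ∂_1 are all 1, so H_0 ≅ Z.
  H_1: rank ker ∂_1 − rank ∂_2 = (9 − 4) − 5 = 0, and the invariant factors of ∂_2 are all 1, so H_1 ≅ 0.
  H_2: rank ker ∂_2 − rank ∂_3 = (6 − 5) − 0 = 1, and there is no ∂_3, so H_2 ≅ Z.

(K is a triangulation of the 2-sphere S^2.)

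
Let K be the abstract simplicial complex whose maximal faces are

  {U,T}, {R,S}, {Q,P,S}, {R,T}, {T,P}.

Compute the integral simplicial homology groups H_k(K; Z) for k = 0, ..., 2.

We work with the vertex ordering P < Q < R < S < T < U. The simplices of K, each written with vertices in increasing order, are:

  0-simplices (6): P, Q, R, S, T, U
  1-simplices (7): PQ, PS, PT, QS, RS, RT, TU
  2-simplices (1): PQS

giving chain groups C_0 ≅ Z^6, C_1 ≅ Z^7, C_2 ≅ Z^1.

The boundary map ∂_1: C_1 → C_0 is given by ∂[p,q] = [q] − [p].
The 6×7 boundary matrix has rank 5 and Smith normal form diag(1,1,1,1,1).

The boundary map ∂_2: C_2 → C_1 sends each 2-simplex [p,q,r] to [q,r] − [p,r] + [p,q]. For instance
  ∂PQS = QS − PS + PQ.
The resulting 7×1 matrix has rank 1, and its Smith normal form has invariant factors (1).

Reading off H_k = ker ∂_k / im ∂_{k+1}:

  H_0: rank C_0 − rank ∂_1 = 6 − 5 = 1, and the invariant factors of ∂_1 are all 1, so H_0 = Z.
  H_1: rank ker ∂_1 − rank ∂_2 = (7 − 5) − 1 = 1, and the invariant factors of ∂_2 are all 1, so H_1 = Z.
  H_2: rank ker ∂_2 − rank ∂_3 = (1 − 1) − 0 = 0, and there is no ∂_3, so H_2 = 0.

H_0 = Z,  H_1 = Z,  H_2 = 0.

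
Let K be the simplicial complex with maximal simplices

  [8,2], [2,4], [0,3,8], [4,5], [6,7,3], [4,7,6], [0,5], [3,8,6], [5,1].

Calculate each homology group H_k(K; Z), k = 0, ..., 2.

Take the total order 0 < 1 < 2 < 3 < 4 < 5 < 6 < 7 < 8 on the vertex set. Then K (dimension 2) consists of the simplices:

  0-simplices (9): [0], [1], [2], [3], [4], [5], [6], [7], [8]
  1-simplices (14): [0,3], [0,5], [0,8], [1,5], [2,4], [2,8], [3,6], [3,7], [3,8], [4,5], [4,6], [4,7], [6,7], [6,8]
  2-simplices (4): [0,3,8], [3,6,7], [3,6,8], [4,6,7]

Hence C_0 ≅ Z^9, C_1 ≅ Z^14, C_2 ≅ Z^4.

Boundary ∂_1: C_1 → C_0 is given by ∂[p,q] = [q] − [p].
As a 9×14 matrix over Z this has rank 8, with invariant factors (1,1,1,1,1,1,1,1).

Boundary ∂_2: C_2 → C_1 sends each 2-simplex [p,q,r] to [q,r] − [p,r] + [p,q]. For instance
  ∂[0,3,8] = [3,8] − [0,8] + [0,3],
  ∂[3,6,8] = [6,8] − [3,8] + [3,6].
The resulting 14×4 matrix has rank 4, and its Smith normal form has invariant factors (1,1,1,1).

From H_k ≅ ker(∂_k) / im(∂_{k+1}) we obtain:

  H_0: rank C_0 − rank ∂_1 = 9 − 8 = 1, and the invariant factors of ∂_1 are all 1, so H_0 ≅ Z.
  H_1: rank ker ∂_1 − rank ∂_2 = (14 − 8) − 4 = 2, and the invariant factors of ∂_2 are all 1, so H_1 ≅ Z^2.
  H_2: rank ker ∂_2 − rank ∂_3 = (4 − 4) − 0 = 0, and there is no ∂_3, so H_2 ≅ 0.

H_0 ≅ Z,  H_1 ≅ Z^2,  H_2 = 0.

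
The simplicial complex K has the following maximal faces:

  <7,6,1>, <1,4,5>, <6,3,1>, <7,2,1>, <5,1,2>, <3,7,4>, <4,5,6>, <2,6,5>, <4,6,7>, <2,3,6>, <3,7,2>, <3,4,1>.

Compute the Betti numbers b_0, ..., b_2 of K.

Order the vertices as 1 < 2 < 3 < 4 < 5 < 6 < 7. Listing each simplex with vertices in this order, K has dimension 2 with simplices:

  0-simplices (7): [1], [2], [3], [4], [5], [6], [7]
  1-simplices (18): [1,2], [1,3], [1,4], [1,5], [1,6], [1,7], [2,3], [2,5], [2,6], [2,7], [3,4], [3,6], [3,7], [4,5], [4,6], [4,7], [5,6], [6,7]
  2-simplices (12): [1,2,5], [1,2,7], [1,3,4], [1,3,6], [1,4,5], [1,6,7], [2,3,6], [2,3,7], [2,5,6], [3,4,7], [4,5,6], [4,6,7]

Hence C_0 ≅ Z^7, C_1 ≅ Z^18, C_2 ≅ Z^12.

Boundary ∂_1: C_1 → C_0 is given by ∂[p,q] = [q] − [p].
The resulting 7×18 matrix has rank 6, and its Smith normal form has invariant factors (1,1,1,1,1,1).

Boundary ∂_2: C_2 → C_1 acts by ∂[p,q,r] = [q,r] − [p,r] + [p,q]. For instance
  ∂[1,2,7] = [2,7] − [1,7] + [1,2],
  ∂[2,3,7] = [3,7] − [2,7] + [2,3].
This gives a 18×12 integer matrix of rank 12; reducing to Smith normal form yields diagonal entries (1,1,1,1,1,1,1,1,1,1,1,2).

Computing H_k = (kernel of ∂_k) / (image of ∂_{k+1}):

  H_0: rank C_0 − rank ∂_1 = 7 − 6 = 1, and the invariant factors of ∂_1 are all 1, so H_0 ≅ Z.
  H_1: rank ker ∂_1 − rank ∂_2 = (18 − 6) − 12 = 0, and ∂_2 has invariant factor 2 > 1, so H_1 ≅ Z/2.
  H_2: rank ker ∂_2 − rank ∂_3 = (12 − 12) − 0 = 0, and there is no ∂_3, so H_2 ≅ 0.

As a check, the Euler characteristic is 7 − 18 + 12 = 1, which agrees with 1 − 0 + 0 = 1.

Hence the Betti numbers are b_0 = 1, b_1 = 0, b_2 = 0.

b_0 = 1, b_1 = 0, b_2 = 0.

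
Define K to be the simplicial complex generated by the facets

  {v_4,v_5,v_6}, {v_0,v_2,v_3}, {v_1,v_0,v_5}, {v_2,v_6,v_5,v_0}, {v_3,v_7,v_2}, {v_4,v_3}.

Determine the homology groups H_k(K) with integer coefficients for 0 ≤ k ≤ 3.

Take the total order v_0 < v_1 < v_2 < v_3 < v_4 < v_5 < v_6 < v_7 on the vertex set. Then K (dimension 3) consists of the simplices:

  0-simplices (8): [v_0], [v_1], [v_2], [v_3], [v_4], [v_5], [v_6], [v_7]
  1-simplices (15): (15 of them)
  2-simplices (8): [v_0,v_1,v_5], [v_0,v_2,v_3], [v_0,v_2,v_5], [v_0,v_2,v_6], [v_0,v_5,v_6], [v_2,v_3,v_7], [v_2,v_5,v_6], [v_4,v_5,v_6]
  3-simplices (1): [v_0,v_2,v_5,v_6]

so the chain groups are C_0 ≅ Z^8, C_1 ≅ Z^15, C_2 ≅ Z^8, C_3 ≅ Z^1.

∂_1: C_1 → C_0 is given by ∂[p,q] = [q] − [p]. For instance
  ∂[v_2,v_5] = [v_5] − [v_2].
The resulting 8×15 matrix has rank 7, and its Smith normal form has invariant factors (1,1,1,1,1,1,1).

∂_2: C_2 → C_1 maps a triangle to the signed sum of its edges. For instance
  ∂[v_0,v_2,v_3] = [v_2,v_3] − [v_0,v_3] + [v_0,v_2],
  ∂[v_4,v_5,v_6] = [v_5,v_6] − [v_4,v_6] + [v_4,v_5].
This gives a 15×8 integer matrix of rank 7; reducing to Smith normal form yields diagonal entries (1,1,1,1,1,1,1).

Boundary ∂_3: C_3 → C_2 sends each 3-simplex σ to the alternating sum Σ_i (−1)^i (σ with its i-th vertex removed). For instance
  ∂[v_0,v_2,v_5,v_6] = [v_2,v_5,v_6] − [v_0,v_5,v_6] + [v_0,v_2,v_6] − [v_0,v_2,v_5].
The 8×1 boundary matrix has rank 1 and Smith normal form diag(1).

Computing H_k = (kernel of ∂_k) / (image of ∂_{k+1}):

  H_0: rank C_0 − rank ∂_1 = 8 − 7 = 1, and the invariant factors of ∂_1 are all 1, so H_0 ≅ Z.
  H_1: rank ker ∂_1 − rank ∂_2 = (15 − 7) − 7 = 1, and the invariant factors of ∂_2 are all 1, so H_1 ≅ Z.
  H_2: rank ker ∂_2 − rank ∂_3 = (8 − 7) − 1 = 0, and the invariant factors of ∂_3 are all 1, so H_2 ≅ 0.
  H_3: rank ker ∂_3 − rank ∂_4 = (1 − 1) − 0 = 0, and there is no ∂_4, so H_3 ≅ 0.

As a check, the Euler characteristic is 8 − 15 + 8 − 1 = 0, which agrees with 1 − 1 + 0 − 0 = 0.

H_0 ≅ Z,  H_1 ≅ Z,  H_2 = 0,  H_3 = 0.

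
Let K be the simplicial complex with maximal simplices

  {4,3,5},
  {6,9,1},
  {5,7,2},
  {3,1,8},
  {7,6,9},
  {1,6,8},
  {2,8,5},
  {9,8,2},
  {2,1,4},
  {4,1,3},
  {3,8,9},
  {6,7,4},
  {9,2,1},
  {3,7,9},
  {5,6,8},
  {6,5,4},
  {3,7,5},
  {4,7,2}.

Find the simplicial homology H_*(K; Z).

Take the total order 1 < 2 < 3 < 4 < 5 < 6 < 7 < 8 < 9 on the vertex set. Then K (dimension 2) consists of the simplices:

  0-simplices (9): [1], [2], [3], [4], [5], [6], [7], [8], [9]
  1-simplices (27): (27 of them)
  2-simplices (18): [1,2,4], [1,2,9], [1,3,4], [1,3,8], [1,6,8], [1,6,9], [2,4,7], [2,5,7], [2,5,8], [2,8,9], [3,4,5], [3,5,7], [3,7,9], [3,8,9], [4,5,6], [4,6,7], [5,6,8], [6,7,9]

giving chain groups C_0 ≅ Z^9, C_1 ≅ Z^27, C_2 ≅ Z^18.

Boundary ∂_1: C_1 → C_0 sends each edge [p,q] (with p < q) to q − p. For instance
  ∂[3,5] = [5] − [3].
This gives a 9×27 integer matrix of rank 8; reducing to Smith normal form yields diagonal entries (1,1,1,1,1,1,1,1).

The boundary map ∂_2: C_2 → C_1 maps a triangle to the signed sum of its edges. For instance
  ∂[4,6,7] = [6,7] − [4,7] + [4,6],
  ∂[3,5,7] = [5,7] − [3,7] + [3,5].
The 27×18 boundary matrix has rank 18 and Smith normal form diag(1,1,1,1,1,1,1,1,1,1,1,1,1,1,1,1,1,2).

Reading off H_k = ker ∂_k / im ∂_{k+1}:

  H_0: rank C_0 − rank ∂_1 = 9 − 8 = 1, and the invariant factors of ∂_1 are all 1, so H_0 ≅ Z.
  H_1: rank ker ∂_1 − rank ∂_2 = (27 − 8) − 18 = 1, and ∂_2 has invariant factor 2 > 1, so H_1 ≅ Z ⊕ Z/2Z.
  H_2: rank ker ∂_2 − rank ∂_3 = (18 − 18) − 0 = 0, and there is no ∂_3, so H_2 ≅ 0.

H_0 = Z,  H_1 = Z ⊕ Z/2Z,  H_2 = 0.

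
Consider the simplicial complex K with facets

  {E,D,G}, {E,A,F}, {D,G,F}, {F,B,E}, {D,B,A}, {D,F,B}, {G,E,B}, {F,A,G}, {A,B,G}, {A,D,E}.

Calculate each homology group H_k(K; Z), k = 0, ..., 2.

H_0 ≅ Z,  H_1 ≅ Z/2Z,  H_2 = 0.

Order the vertices as A < B < D < E < F < G. Listing each simplex with vertices in this order, K has dimension 2 with simplices:

  0-simplices (6): A, B, D, E, F, G
  1-simplices (15): AB, AD, AE, AF, AG, BD, BE, BF, BG, DE, DF, DG, EF, EG, FG
  2-simplices (10): ABD, ABG, ADE, AEF, AFG, BDF, BEF, BEG, DEG, DFG

so the chain groups are C_0 ≅ Z^6, C_1 ≅ Z^15, C_2 ≅ Z^10.

Boundary ∂_1: C_1 → C_0 maps an edge to its endpoints' difference, ∂[p,q] = q − p.
As a 6×15 matrix over Z this has rank 5, with invariant factors (1,1,1,1,1).

The boundary map ∂_2: C_2 → C_1 maps a triangle to the signed sum of its edges. For instance
  ∂BEF = EF − BF + BE,
  ∂ABD = BD − AD + AB.
The 15×10 boundary matrix has rank 10 and Smith normal form diag(1,1,1,1,1,1,1,1,1,2).

Now H_k = ker ∂_k / im ∂_{k+1}, so:

  H_0: rank C_0 − rank ∂_1 = 6 − 5 = 1, and the invariant factors of ∂_1 are all 1, so H_0 ≅ Z.
  H_1: rank ker ∂_1 − rank ∂_2 = (15 − 5) − 10 = 0, and ∂_2 has invariant factor 2 > 1, so H_1 ≅ Z/2Z.
  H_2: rank ker ∂_2 − rank ∂_3 = (10 − 10) − 0 = 0, and there is no ∂_3, so H_2 ≅ 0.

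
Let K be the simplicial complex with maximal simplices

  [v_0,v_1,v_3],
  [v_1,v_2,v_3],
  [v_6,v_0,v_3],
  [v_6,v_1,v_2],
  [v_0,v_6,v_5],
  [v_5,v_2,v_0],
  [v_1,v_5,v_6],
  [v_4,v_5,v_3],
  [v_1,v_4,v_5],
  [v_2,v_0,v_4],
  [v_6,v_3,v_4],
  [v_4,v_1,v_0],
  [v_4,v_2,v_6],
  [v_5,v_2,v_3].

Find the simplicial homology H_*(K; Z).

K has 7 vertices, 21 edges, 14 triangles.
rank ∂_0 = 0, rank ∂_1 = 6 ⇒ b_0 = 7 − 0 − 6 = 1; all invariant factors of ∂_1 are 1 so no torsion. So H_0 ≅ Z.
rank ∂_1 = 6, rank ∂_2 = 13 ⇒ b_1 = 21 − 6 − 13 = 2; all invariant factors of ∂_2 are 1 so no torsion. So H_1 ≅ Z^2.
rank ∂_2 = 13, rank ∂_3 = 0 ⇒ b_2 = 14 − 13 − 0 = 1. So H_2 ≅ Z.

H_0 = Z,  H_1 = Z^2,  H_2 = Z.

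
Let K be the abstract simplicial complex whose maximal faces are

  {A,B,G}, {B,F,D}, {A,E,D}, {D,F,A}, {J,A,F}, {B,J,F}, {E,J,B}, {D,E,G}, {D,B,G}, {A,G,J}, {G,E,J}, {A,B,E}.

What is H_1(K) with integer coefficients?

H_1 ≅ Z/2.

Order the vertices as A < B < D < E < F < G < J. Listing each simplex with vertices in this order, K has dimension 2 with simplices:

  0-simplices (7): A, B, D, E, F, G, J
  1-simplices (18): AB, AD, AE, AF, AG, AJ, BD, BE, BF, BG, BJ, DE, DF, DG, EG, EJ, FJ, GJ
  2-simplices (12): ABE, ABG, ADE, ADF, AFJ, AGJ, BDF, BDG, BEJ, BFJ, DEG, EGJ

Hence C_0 ≅ Z^7, C_1 ≅ Z^18, C_2 ≅ Z^12.

The boundary map ∂_1: C_1 → C_0 sends each edge [p,q] (with p < q) to q − p.
The 7×18 boundary matrix has rank 6 and Smith normal form diag(1,1,1,1,1,1).

Boundary ∂_2: C_2 → C_1 sends each 2-simplex [p,q,r] to [q,r] − [p,r] + [p,q]. For instance
  ∂BDG = DG − BG + BD,
  ∂ADF = DF − AF + AD.
The 18×12 boundary matrix has rank 12 and Smith normal form diag(1,1,1,1,1,1,1,1,1,1,1,2).

Reading off H_k = ker ∂_k / im ∂_{k+1}:

  H_1: rank ker ∂_1 − rank ∂_2 = (18 − 6) − 12 = 0, and ∂_2 has invariant factor 2 > 1, so H_1 ≅ Z/2.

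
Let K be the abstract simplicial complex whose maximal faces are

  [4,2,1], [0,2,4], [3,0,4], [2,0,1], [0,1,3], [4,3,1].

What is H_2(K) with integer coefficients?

H_2 ≅ Z.

Order the vertices as 0 < 1 < 2 < 3 < 4. Listing each simplex with vertices in this order, K has dimension 2 with simplices:

  0-simplices (5): [0], [1], [2], [3], [4]
  1-simplices (9): [0,1], [0,2], [0,3], [0,4], [1,2], [1,3], [1,4], [2,4], [3,4]
  2-simplices (6): [0,1,2], [0,1,3], [0,2,4], [0,3,4], [1,2,4], [1,3,4]

Hence C_0 ≅ Z^5, C_1 ≅ Z^9, C_2 ≅ Z^6.

The boundary map ∂_1: C_1 → C_0 is given by ∂[p,q] = [q] − [p]. For instance
  ∂[1,4] = [4] − [1].
The resulting 5×9 matrix has rank 4, and its Smith normal form has invariant factors (1,1,1,1).

The boundary map ∂_2: C_2 → C_1 maps a triangle to the signed sum of its edges. For instance
  ∂[0,2,4] = [2,4] − [0,4] + [0,2],
  ∂[1,2,4] = [2,4] − [1,4] + [1,2].
This gives a 9×6 integer matrix of rank 5; reducing to Smith normal form yields diagonal entries (1,1,1,1,1).

Computing H_k = (kernel of ∂_k) / (image of ∂_{k+1}):

  H_2: rank ker ∂_2 − rank ∂_3 = (6 − 5) − 0 = 1, and there is no ∂_3, so H_2 ≅ Z.

(K is a triangulation of the 2-sphere S^2.)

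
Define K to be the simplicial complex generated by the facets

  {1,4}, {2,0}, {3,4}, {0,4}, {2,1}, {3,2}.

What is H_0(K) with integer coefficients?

K has 5 vertices, 6 edges.
rank ∂_0 = 0, rank ∂_1 = 4 ⇒ b_0 = 5 − 0 − 4 = 1; all invariant factors of ∂_1 are 1 so no torsion. So H_0 ≅ Z.

H_0 = Z.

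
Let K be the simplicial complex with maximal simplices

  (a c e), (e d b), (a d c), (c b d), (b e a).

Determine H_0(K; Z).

K has 5 vertices, 10 edges, 5 triangles.
rank ∂_0 = 0, rank ∂_1 = 4 ⇒ b_0 = 5 − 0 − 4 = 1; all invariant factors of ∂_1 are 1 so no torsion. So H_0 = Z.

H_0 = Z.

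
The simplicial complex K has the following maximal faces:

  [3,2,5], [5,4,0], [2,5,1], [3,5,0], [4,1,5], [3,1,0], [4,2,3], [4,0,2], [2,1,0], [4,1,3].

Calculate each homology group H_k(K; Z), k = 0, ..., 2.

H_0 ≅ Z,  H_1 ≅ Z_2,  H_2 = 0.

Fix the vertex order 0 < 1 < 2 < 3 < 4 < 5 and write every simplex with vertices in increasing order. Then dim K = 2 and the simplices of K are:

  0-simplices (6): [0], [1], [2], [3], [4], [5]
  1-simplices (15): [0,1], [0,2], [0,3], [0,4], [0,5], [1,2], [1,3], [1,4], [1,5], [2,3], [2,4], [2,5], [3,4], [3,5], [4,5]
  2-simplices (10): [0,1,2], [0,1,3], [0,2,4], [0,3,5], [0,4,5], [1,2,5], [1,3,4], [1,4,5], [2,3,4], [2,3,5]

giving chain groups C_0 ≅ Z^6, C_1 ≅ Z^15, C_2 ≅ Z^10.

∂_1: C_1 → C_0 maps an edge to its endpoints' difference, ∂[p,q] = q − p. For instance
  ∂[0,5] = [5] − [0].
As a 6×15 matrix over Z this has rank 5, with invariant factors (1,1,1,1,1).

Boundary ∂_2: C_2 → C_1 maps a triangle to the signed sum of its edges. For instance
  ∂[2,3,4] = [3,4] − [2,4] + [2,3],
  ∂[1,3,4] = [3,4] − [1,4] + [1,3].
As a 15×10 matrix over Z this has rank 10, with invariant factors (1,1,1,1,1,1,1,1,1,2).

Reading off H_k = ker ∂_k / im ∂_{k+1}:

  H_0: rank C_0 − rank ∂_1 = 6 − 5 = 1, and the invariant factors of ∂_1 are all 1, so H_0 = Z.
  H_1: rank ker ∂_1 − rank ∂_2 = (15 − 5) − 10 = 0, and ∂_2 has invariant factor 2 > 1, so H_1 = Z_2.
  H_2: rank ker ∂_2 − rank ∂_3 = (10 − 10) − 0 = 0, and there is no ∂_3, so H_2 = 0.

As a check, the Euler characteristic is 6 − 15 + 10 = 1, which agrees with 1 − 0 + 0 = 1.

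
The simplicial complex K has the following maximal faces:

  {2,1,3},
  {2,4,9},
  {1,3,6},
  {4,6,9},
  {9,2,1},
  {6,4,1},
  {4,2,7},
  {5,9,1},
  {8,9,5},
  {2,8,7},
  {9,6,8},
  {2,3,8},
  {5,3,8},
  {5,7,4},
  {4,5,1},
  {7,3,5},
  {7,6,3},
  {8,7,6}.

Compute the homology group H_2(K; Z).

Fix the vertex order 1 < 2 < 3 < 4 < 5 < 6 < 7 < 8 < 9 and write every simplex with vertices in increasing order. Then dim K = 2 and the simplices of K are:

  0-simplices (9): [1], [2], [3], [4], [5], [6], [7], [8], [9]
  1-simplices (27): (27 of them)
  2-simplices (18): [1,2,3], [1,2,9], [1,3,6], [1,4,5], [1,4,6], [1,5,9], [2,3,8], [2,4,7], [2,4,9], [2,7,8], [3,5,7], [3,5,8], [3,6,7], [4,5,7], [4,6,9], [5,8,9], [6,7,8], [6,8,9]

so the chain groups are C_0 ≅ Z^9, C_1 ≅ Z^27, C_2 ≅ Z^18.

∂_1: C_1 → C_0 is given by ∂[p,q] = [q] − [p].
As a 9×27 matrix over Z this has rank 8, with invariant factors (1,1,1,1,1,1,1,1).

The boundary map ∂_2: C_2 → C_1 maps a triangle to the signed sum of its edges. For instance
  ∂[1,3,6] = [3,6] − [1,6] + [1,3],
  ∂[1,4,5] = [4,5] − [1,5] + [1,4].
As a 27×18 matrix over Z this has rank 18, with invariant factors (1,1,1,1,1,1,1,1,1,1,1,1,1,1,1,1,1,2).

Reading off H_k = ker ∂_k / im ∂_{k+1}:

  H_2: rank ker ∂_2 − rank ∂_3 = (18 − 18) − 0 = 0, and there is no ∂_3, so H_2 ≅ 0.

(K is a triangulation of the Klein bottle.)

H_2 ≅ 0.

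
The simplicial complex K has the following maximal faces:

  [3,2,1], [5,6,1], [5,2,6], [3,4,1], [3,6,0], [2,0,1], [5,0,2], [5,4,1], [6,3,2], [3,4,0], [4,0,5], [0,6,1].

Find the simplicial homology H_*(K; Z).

H_0 ≅ Z,  H_1 ≅ Z/2,  H_2 = 0.

We work with the vertex ordering 0 < 1 < 2 < 3 < 4 < 5 < 6. The simplices of K, each written with vertices in increasing order, are:

  0-simplices (7): [0], [1], [2], [3], [4], [5], [6]
  1-simplices (18): [0,1], [0,2], [0,3], [0,4], [0,5], [0,6], [1,2], [1,3], [1,4], [1,5], [1,6], [2,3], [2,5], [2,6], [3,4], [3,6], [4,5], [5,6]
  2-simplices (12): [0,1,2], [0,1,6], [0,2,5], [0,3,4], [0,3,6], [0,4,5], [1,2,3], [1,3,4], [1,4,5], [1,5,6], [2,3,6], [2,5,6]

giving chain groups C_0 ≅ Z^7, C_1 ≅ Z^18, C_2 ≅ Z^12.

The boundary map ∂_1: C_1 → C_0 maps an edge to its endpoints' difference, ∂[p,q] = q − p. For instance
  ∂[0,4] = [4] − [0].
This gives a 7×18 integer matrix of rank 6; reducing to Smith normal form yields diagonal entries (1,1,1,1,1,1).

The boundary map ∂_2: C_2 → C_1 sends each 2-simplex [p,q,r] to [q,r] − [p,r] + [p,q]. For instance
  ∂[1,3,4] = [3,4] − [1,4] + [1,3],
  ∂[1,5,6] = [5,6] − [1,6] + [1,5].
As a 18×12 matrix over Z this has rank 12, with invariant factors (1,1,1,1,1,1,1,1,1,1,1,2).

Reading off H_k = ker ∂_k / im ∂_{k+1}:

  H_0: rank C_0 − rank ∂_1 = 7 − 6 = 1, and the invariant factors of ∂_1 are all 1, so H_0 = Z.
  H_1: rank ker ∂_1 − rank ∂_2 = (18 − 6) − 12 = 0, and ∂_2 has invariant factor 2 > 1, so H_1 = Z/2.
  H_2: rank ker ∂_2 − rank ∂_3 = (12 − 12) − 0 = 0, and there is no ∂_3, so H_2 = 0.

As a check, the Euler characteristic is 7 − 18 + 12 = 1, which agrees with 1 − 0 + 0 = 1.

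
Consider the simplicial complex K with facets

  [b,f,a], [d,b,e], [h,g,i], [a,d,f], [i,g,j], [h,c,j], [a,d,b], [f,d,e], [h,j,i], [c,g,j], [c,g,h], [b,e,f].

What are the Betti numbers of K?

Order the vertices as a < b < c < d < e < f < g < h < i < j. Listing each simplex with vertices in this order, K has dimension 2 with simplices:

  0-simplices (10): a, b, c, d, e, f, g, h, i, j
  1-simplices (18): ab, ad, af, bd, be, bf, cg, ch, cj, de, df, ef, gh, gi, gj, hi, hj, ij
  2-simplices (12): abd, abf, adf, bde, bef, cgh, cgj, chj, def, ghi, gij, hij

so the chain groups are C_0 ≅ Z^10, C_1 ≅ Z^18, C_2 ≅ Z^12.

Boundary ∂_1: C_1 → C_0 sends each edge [p,q] (with p < q) to q − p. For instance
  ∂ef = f − e.
The 10×18 boundary matrix has rank 8 and Smith normal form diag(1,1,1,1,1,1,1,1).

Boundary ∂_2: C_2 → C_1 sends each 2-simplex [p,q,r] to [q,r] − [p,r] + [p,q]. For instance
  ∂chj = hj − cj + ch,
  ∂bde = de − be + bd.
The resulting 18×12 matrix has rank 10, and its Smith normal form has invariant factors (1,1,1,1,1,1,1,1,1,1).

Computing H_k = (kernel of ∂_k) / (image of ∂_{k+1}):

  H_0: rank C_0 − rank ∂_1 = 10 − 8 = 2, and the invariant factors of ∂_1 are all 1, so H_0 ≅ Z^2.
  H_1: rank ker ∂_1 − rank ∂_2 = (18 − 8) − 10 = 0, and the invariant factors of ∂_2 are all 1, so H_1 ≅ 0.
  H_2: rank ker ∂_2 − rank ∂_3 = (12 − 10) − 0 = 2, and there is no ∂_3, so H_2 ≅ Z^2.

As a check, the Euler characteristic is 10 − 18 + 12 = 4, which agrees with 2 − 0 + 2 = 4.
(K is a triangulation of the disjoint union of the 2-sphere S^2 and the 2-sphere S^2.)

Hence the Betti numbers are b_0 = 2, b_1 = 0, b_2 = 2.

b_0 = 2, b_1 = 0, b_2 = 2.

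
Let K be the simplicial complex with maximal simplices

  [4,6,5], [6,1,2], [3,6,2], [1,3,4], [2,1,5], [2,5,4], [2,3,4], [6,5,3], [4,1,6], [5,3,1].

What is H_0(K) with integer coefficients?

We work with the vertex ordering 1 < 2 < 3 < 4 < 5 < 6. The simplices of K, each written with vertices in increasing order, are:

  0-simplices (6): [1], [2], [3], [4], [5], [6]
  1-simplices (15): [1,2], [1,3], [1,4], [1,5], [1,6], [2,3], [2,4], [2,5], [2,6], [3,4], [3,5], [3,6], [4,5], [4,6], [5,6]
  2-simplices (10): [1,2,5], [1,2,6], [1,3,4], [1,3,5], [1,4,6], [2,3,4], [2,3,6], [2,4,5], [3,5,6], [4,5,6]

Hence C_0 ≅ Z^6, C_1 ≅ Z^15, C_2 ≅ Z^10.

∂_1: C_1 → C_0 is given by ∂[p,q] = [q] − [p]. For instance
  ∂[2,4] = [4] − [2].
The resulting 6×15 matrix has rank 5, and its Smith normal form has invariant factors (1,1,1,1,1).

Boundary ∂_2: C_2 → C_1 sends each 2-simplex [p,q,r] to [q,r] − [p,r] + [p,q]. For instance
  ∂[3,5,6] = [5,6] − [3,6] + [3,5],
  ∂[4,5,6] = [5,6] − [4,6] + [4,5].
As a 15×10 matrix over Z this has rank 10, with invariant factors (1,1,1,1,1,1,1,1,1,2).

Now H_k = ker ∂_k / im ∂_{k+1}, so:

  H_0: rank C_0 − rank ∂_1 = 6 − 5 = 1, and the invariant factors of ∂_1 are all 1, so H_0 = Z.

H_0 = Z.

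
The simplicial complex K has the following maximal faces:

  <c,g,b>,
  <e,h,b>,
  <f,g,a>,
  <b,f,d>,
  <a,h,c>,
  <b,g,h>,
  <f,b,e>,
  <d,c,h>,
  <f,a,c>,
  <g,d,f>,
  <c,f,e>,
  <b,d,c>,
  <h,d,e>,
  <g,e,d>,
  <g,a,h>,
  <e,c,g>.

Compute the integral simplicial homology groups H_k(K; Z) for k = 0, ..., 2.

H_0 = Z,  H_1 = Z^2,  H_2 = Z.

Take the total order a < b < c < d < e < f < g < h on the vertex set. Then K (dimension 2) consists of the simplices:

  0-simplices (8): a, b, c, d, e, f, g, h
  1-simplices (24): ac, af, ag, ah, bc, bd, be, bf, bg, bh, cd, ce, cf, cg, ch, de, df, dg, dh, ef, eg, eh, fg, gh
  2-simplices (16): acf, ach, afg, agh, bcd, bcg, bdf, bef, beh, bgh, cdh, cef, ceg, deg, deh, dfg

Hence C_0 ≅ Z^8, C_1 ≅ Z^24, C_2 ≅ Z^16.

The boundary map ∂_1: C_1 → C_0 sends each edge [p,q] (with p < q) to q − p.
This gives a 8×24 integer matrix of rank 7; reducing to Smith normal form yields diagonal entries (1,1,1,1,1,1,1).

∂_2: C_2 → C_1 sends each 2-simplex [p,q,r] to [q,r] − [p,r] + [p,q]. For instance
  ∂deg = eg − dg + de,
  ∂dfg = fg − dg + df.
The resulting 24×16 matrix has rank 15, and its Smith normal form has invariant factors (1,1,1,1,1,1,1,1,1,1,1,1,1,1,1).

Reading off H_k = ker ∂_k / im ∂_{k+1}:

  H_0: rank C_0 − rank ∂_1 = 8 − 7 = 1, and the invariant factors of ∂_1 are all 1, so H_0 ≅ Z.
  H_1: rank ker ∂_1 − rank ∂_2 = (24 − 7) − 15 = 2, and the invariant factors of ∂_2 are all 1, so H_1 ≅ Z^2.
  H_2: rank ker ∂_2 − rank ∂_3 = (16 − 15) − 0 = 1, and there is no ∂_3, so H_2 ≅ Z.

As a check, the Euler characteristic is 8 − 24 + 16 = 0, which agrees with 1 − 2 + 1 = 0.
(K is a triangulation of the torus T^2.)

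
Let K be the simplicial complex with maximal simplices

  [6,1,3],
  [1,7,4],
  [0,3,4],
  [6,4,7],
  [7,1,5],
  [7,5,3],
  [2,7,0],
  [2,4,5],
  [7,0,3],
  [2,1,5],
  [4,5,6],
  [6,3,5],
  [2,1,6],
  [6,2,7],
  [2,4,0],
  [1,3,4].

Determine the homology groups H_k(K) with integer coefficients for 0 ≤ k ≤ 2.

Take the total order 0 < 1 < 2 < 3 < 4 < 5 < 6 < 7 on the vertex set. Then K (dimension 2) consists of the simplices:

  0-simplices (8): [0], [1], [2], [3], [4], [5], [6], [7]
  1-simplices (24): (24 of them)
  2-simplices (16): [0,2,4], [0,2,7], [0,3,4], [0,3,7], [1,2,5], [1,2,6], [1,3,4], [1,3,6], [1,4,7], [1,5,7], [2,4,5], [2,6,7], [3,5,6], [3,5,7], [4,5,6], [4,6,7]

giving chain groups C_0 ≅ Z^8, C_1 ≅ Z^24, C_2 ≅ Z^16.

∂_1: C_1 → C_0 maps an edge to its endpoints' difference, ∂[p,q] = q − p. For instance
  ∂[2,6] = [6] − [2].
The resulting 8×24 matrix has rank 7, and its Smith normal form has invariant factors (1,1,1,1,1,1,1).

The boundary map ∂_2: C_2 → C_1 acts by ∂[p,q,r] = [q,r] − [p,r] + [p,q]. For instance
  ∂[1,3,4] = [3,4] − [1,4] + [1,3],
  ∂[3,5,7] = [5,7] − [3,7] + [3,5].
This gives a 24×16 integer matrix of rank 15; reducing to Smith normal form yields diagonal entries (1,1,1,1,1,1,1,1,1,1,1,1,1,1,1).

Computing H_k = (kernel of ∂_k) / (image of ∂_{k+1}):

  H_0: rank C_0 − rank ∂_1 = 8 − 7 = 1, and the invariant factors of ∂_1 are all 1, so H_0 = Z.
  H_1: rank ker ∂_1 − rank ∂_2 = (24 − 7) − 15 = 2, and the invariant factors of ∂_2 are all 1, so H_1 = Z^2.
  H_2: rank ker ∂_2 − rank ∂_3 = (16 − 15) − 0 = 1, and there is no ∂_3, so H_2 = Z.

H_0 = Z,  H_1 = Z^2,  H_2 = Z.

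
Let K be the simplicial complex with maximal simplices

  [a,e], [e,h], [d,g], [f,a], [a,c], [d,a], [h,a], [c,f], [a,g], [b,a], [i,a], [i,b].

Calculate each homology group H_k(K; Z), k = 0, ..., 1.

H_0 = Z,  H_1 = Z^4.

Fix the vertex order a < b < c < d < e < f < g < h < i and write every simplex with vertices in increasing order. Then dim K = 1 and the simplices of K are:

  0-simplices (9): a, b, c, d, e, f, g, h, i
  1-simplices (12): ab, ac, ad, ae, af, ag, ah, ai, bi, cf, dg, eh

so the chain groups are C_0 ≅ Z^9, C_1 ≅ Z^12.

The boundary map ∂_1: C_1 → C_0 sends each edge [p,q] (with p < q) to q − p.
The 9×12 boundary matrix has rank 8 and Smith normal form diag(1,1,1,1,1,1,1,1).

Now H_k = ker ∂_k / im ∂_{k+1}, so:

  H_0: rank C_0 − rank ∂_1 = 9 − 8 = 1, and the invariant factors of ∂_1 are all 1, so H_0 ≅ Z.
  H_1: rank ker ∂_1 − rank ∂_2 = (12 − 8) − 0 = 4, and there is no ∂_2, so H_1 ≅ Z^4.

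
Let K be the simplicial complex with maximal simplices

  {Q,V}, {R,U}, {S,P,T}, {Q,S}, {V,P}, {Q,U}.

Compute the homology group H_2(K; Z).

H_2 ≅ 0.

Order the vertices as P < Q < R < S < T < U < V. Listing each simplex with vertices in this order, K has dimension 2 with simplices:

  0-simplices (7): P, Q, R, S, T, U, V
  1-simplices (8): PS, PT, PV, QS, QU, QV, RU, ST
  2-simplices (1): PST

Hence C_0 ≅ Z^7, C_1 ≅ Z^8, C_2 ≅ Z^1.

Boundary ∂_1: C_1 → C_0 sends each edge [p,q] (with p < q) to q − p.
The 7×8 boundary matrix has rank 6 and Smith normal form diag(1,1,1,1,1,1).

Boundary ∂_2: C_2 → C_1 maps a triangle to the signed sum of its edges. For instance
  ∂PST = ST − PT + PS.
The resulting 8×1 matrix has rank 1, and its Smith normal form has invariant factors (1).

Reading off H_k = ker ∂_k / im ∂_{k+1}:

  H_2: rank ker ∂_2 − rank ∂_3 = (1 − 1) − 0 = 0, and there is no ∂_3, so H_2 = 0.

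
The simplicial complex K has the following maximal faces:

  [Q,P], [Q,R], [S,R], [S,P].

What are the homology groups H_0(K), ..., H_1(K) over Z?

H_0 = Z,  H_1 = Z.

K has 4 vertices, 4 edges.
rank ∂_0 = 0, rank ∂_1 = 3 ⇒ b_0 = 4 − 0 − 3 = 1; all invariant factors of ∂_1 are 1 so no torsion. So H_0 = Z.
rank ∂_1 = 3, rank ∂_2 = 0 ⇒ b_1 = 4 − 3 − 0 = 1. So H_1 = Z.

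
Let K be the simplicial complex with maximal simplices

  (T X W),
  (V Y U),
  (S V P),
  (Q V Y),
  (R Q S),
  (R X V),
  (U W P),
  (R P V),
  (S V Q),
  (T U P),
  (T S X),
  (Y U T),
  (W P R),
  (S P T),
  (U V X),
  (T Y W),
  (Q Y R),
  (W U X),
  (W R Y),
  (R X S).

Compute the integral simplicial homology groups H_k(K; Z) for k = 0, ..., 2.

We work with the vertex ordering P < Q < R < S < T < U < V < W < X < Y. The simplices of K, each written with vertices in increasing order, are:

  0-simplices (10): P, Q, R, S, T, U, V, W, X, Y
  1-simplices (30): PR, PS, PT, PU, PV, PW, QR, QS, QV, QY, RS, RV, RW, RX, RY, ST, SV, SX, TU, TW, TX, TY, UV, UW, UX, UY, VX, VY, WX, WY
  2-simplices (20): PRV, PRW, PST, PSV, PTU, PUW, QRS, QRY, QSV, QVY, RSX, RVX, RWY, STX, TUY, TWX, TWY, UVX, UVY, UWX

giving chain groups C_0 ≅ Z^10, C_1 ≅ Z^30, C_2 ≅ Z^20.

∂_1: C_1 → C_0 is given by ∂[p,q] = [q] − [p]. For instance
  ∂SV = V − S.
As a 10×30 matrix over Z this has rank 9, with invariant factors (1,1,1,1,1,1,1,1,1).

The boundary map ∂_2: C_2 → C_1 sends each 2-simplex [p,q,r] to [q,r] − [p,r] + [p,q]. For instance
  ∂QSV = SV − QV + QS,
  ∂UVY = VY − UY + UV.
This gives a 30×20 integer matrix of rank 20; reducing to Smith normal form yields diagonal entries (1,1,1,1,1,1,1,1,1,1,1,1,1,1,1,1,1,1,1,2).

Reading off H_k = ker ∂_k / im ∂_{k+1}:

  H_0: rank C_0 − rank ∂_1 = 10 − 9 = 1, and the invariant factors of ∂_1 are all 1, so H_0 = Z.
  H_1: rank ker ∂_1 − rank ∂_2 = (30 − 9) − 20 = 1, and ∂_2 has invariant factor 2 > 1, so H_1 = Z ⊕ Z/2.
  H_2: rank ker ∂_2 − rank ∂_3 = (20 − 20) − 0 = 0, and there is no ∂_3, so H_2 = 0.

H_0 = Z,  H_1 = Z ⊕ Z/2,  H_2 = 0.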